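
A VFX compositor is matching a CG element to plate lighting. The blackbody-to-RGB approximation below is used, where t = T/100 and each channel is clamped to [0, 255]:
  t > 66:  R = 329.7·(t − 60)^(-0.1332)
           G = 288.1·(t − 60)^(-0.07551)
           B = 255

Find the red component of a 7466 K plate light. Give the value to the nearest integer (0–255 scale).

231

t = 7466/100 = 74.66; the t > 66 branch applies.
R = 329.7·(74.66 − 60)^(-0.1332) = 329.7·14.66^(-0.1332) = 329.7·0.69931 = 230.563.
Rounded: 231.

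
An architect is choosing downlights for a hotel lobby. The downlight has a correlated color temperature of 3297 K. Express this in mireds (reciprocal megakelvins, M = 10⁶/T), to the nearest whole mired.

303 mireds

M = 10⁶ / 3297 = 303.306 → 303 mireds.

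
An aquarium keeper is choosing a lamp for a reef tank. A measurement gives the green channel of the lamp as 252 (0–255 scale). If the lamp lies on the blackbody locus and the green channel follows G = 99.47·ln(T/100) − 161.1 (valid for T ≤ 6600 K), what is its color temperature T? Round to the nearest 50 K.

6350 K

ln t = (252 + 161.1) / 99.47 = 4.1530.
t = e^4.1530 = 63.625.
T = 100·t = 6363 K → 6350 K to the nearest 50 K.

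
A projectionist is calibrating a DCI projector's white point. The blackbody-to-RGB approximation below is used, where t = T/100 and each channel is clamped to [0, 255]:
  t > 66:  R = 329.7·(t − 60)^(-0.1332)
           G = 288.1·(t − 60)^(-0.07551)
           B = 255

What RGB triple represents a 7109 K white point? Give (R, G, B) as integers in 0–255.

t = 7109/100 = 71.09; the t > 66 branch applies.
R = 329.7·(71.09 − 60)^(-0.1332) = 329.7·11.09^(-0.1332) = 329.7·0.72580 = 239.295.
G = 288.1·(71.09 − 60)^(-0.07551) = 288.1·11.09^(-0.07551) = 288.1·0.83387 = 240.237.
B = 255 by definition for t > 66.
Rounded: (239, 240, 255).

(239, 240, 255)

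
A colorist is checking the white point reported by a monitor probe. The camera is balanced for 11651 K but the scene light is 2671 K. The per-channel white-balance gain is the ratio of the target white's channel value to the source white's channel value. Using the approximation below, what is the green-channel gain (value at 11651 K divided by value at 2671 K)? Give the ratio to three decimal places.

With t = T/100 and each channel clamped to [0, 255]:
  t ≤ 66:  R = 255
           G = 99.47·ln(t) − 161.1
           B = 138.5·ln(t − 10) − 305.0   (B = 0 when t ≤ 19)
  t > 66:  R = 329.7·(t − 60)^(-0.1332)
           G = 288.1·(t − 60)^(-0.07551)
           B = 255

At 2671 K (t = 26.71):
  G = 99.47·ln 26.71 − 161.1 = 99.47·3.2850 − 161.1 = 165.663.
At 11651 K (t = 116.51):
  G = 288.1·(116.51 − 60)^(-0.07551) = 288.1·56.51^(-0.07551) = 288.1·0.73739 = 212.442.
Gain = 212.442 / 165.663 = 1.2824 → 1.282.

1.282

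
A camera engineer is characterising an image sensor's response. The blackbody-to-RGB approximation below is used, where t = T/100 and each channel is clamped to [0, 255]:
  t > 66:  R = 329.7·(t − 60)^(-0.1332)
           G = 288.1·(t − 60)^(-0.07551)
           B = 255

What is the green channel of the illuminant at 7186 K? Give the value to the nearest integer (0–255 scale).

t = 7186/100 = 71.86; the t > 66 branch applies.
G = 288.1·(71.86 − 60)^(-0.07551) = 288.1·11.86^(-0.07551) = 288.1·0.82965 = 239.023.
Rounded: 239.

239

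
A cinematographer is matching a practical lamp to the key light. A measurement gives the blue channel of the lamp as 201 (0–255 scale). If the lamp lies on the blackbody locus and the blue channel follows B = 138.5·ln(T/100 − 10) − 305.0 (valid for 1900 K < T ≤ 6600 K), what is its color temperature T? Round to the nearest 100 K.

ln(t − 10) = (201 + 305.0) / 138.5 = 3.6534.
t − 10 = e^3.6534 = 38.607, so t = 48.607.
T = 100·t = 4861 K → 4900 K to the nearest 100 K.

4900 K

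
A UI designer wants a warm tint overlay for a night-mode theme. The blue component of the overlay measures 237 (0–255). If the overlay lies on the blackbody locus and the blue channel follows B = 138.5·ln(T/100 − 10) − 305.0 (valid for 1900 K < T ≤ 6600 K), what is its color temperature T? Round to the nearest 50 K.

6000 K

ln(t − 10) = (237 + 305.0) / 138.5 = 3.9134.
t − 10 = e^3.9134 = 50.067, so t = 60.067.
T = 100·t = 6007 K → 6000 K to the nearest 50 K.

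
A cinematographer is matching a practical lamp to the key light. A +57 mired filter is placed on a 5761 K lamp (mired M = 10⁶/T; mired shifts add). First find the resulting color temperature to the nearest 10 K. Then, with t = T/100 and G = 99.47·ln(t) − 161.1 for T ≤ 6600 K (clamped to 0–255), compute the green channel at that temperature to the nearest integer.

214

M_in = 10⁶/5761 = 173.58; M_out = 173.58 + (+57) = 230.58.
T_out = 10⁶/230.58 = 4336.9 K → 4340 K; t = 43.4.
G = 99.47·ln 43.4 − 161.1 = 99.47·3.7705 − 161.1 = 213.948.
Rounded: 214.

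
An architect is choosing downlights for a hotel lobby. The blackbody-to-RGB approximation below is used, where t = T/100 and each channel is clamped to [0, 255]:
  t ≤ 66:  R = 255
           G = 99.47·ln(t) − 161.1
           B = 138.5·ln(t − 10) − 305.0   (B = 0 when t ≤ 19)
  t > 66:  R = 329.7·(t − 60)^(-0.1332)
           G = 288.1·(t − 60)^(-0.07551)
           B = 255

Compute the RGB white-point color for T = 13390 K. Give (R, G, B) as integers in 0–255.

t = 13390/100 = 133.9; the t > 66 branch applies.
R = 329.7·(133.9 − 60)^(-0.1332) = 329.7·73.9^(-0.1332) = 329.7·0.56376 = 185.873.
G = 288.1·(133.9 − 60)^(-0.07551) = 288.1·73.9^(-0.07551) = 288.1·0.72260 = 208.181.
B = 255 by definition for t > 66.
Rounded: (186, 208, 255).

(186, 208, 255)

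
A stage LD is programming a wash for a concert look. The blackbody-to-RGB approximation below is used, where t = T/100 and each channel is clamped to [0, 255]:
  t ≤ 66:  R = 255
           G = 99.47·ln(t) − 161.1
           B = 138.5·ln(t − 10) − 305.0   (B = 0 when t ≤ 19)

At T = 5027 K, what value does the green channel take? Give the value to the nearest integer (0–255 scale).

229

t = 5027/100 = 50.27; the t ≤ 66 branch applies.
G = 99.47·ln 50.27 − 161.1 = 99.47·3.9174 − 161.1 = 228.565.
Rounded: 229.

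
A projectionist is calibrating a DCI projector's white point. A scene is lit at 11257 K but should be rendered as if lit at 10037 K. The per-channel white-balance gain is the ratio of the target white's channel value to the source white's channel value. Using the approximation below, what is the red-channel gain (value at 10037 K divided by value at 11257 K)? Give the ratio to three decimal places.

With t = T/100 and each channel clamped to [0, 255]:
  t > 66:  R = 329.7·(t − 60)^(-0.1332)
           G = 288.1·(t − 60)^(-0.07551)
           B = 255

At 11257 K (t = 112.57):
  R = 329.7·(112.57 − 60)^(-0.1332) = 329.7·52.57^(-0.1332) = 329.7·0.58993 = 194.499.
At 10037 K (t = 100.37):
  R = 329.7·(100.37 − 60)^(-0.1332) = 329.7·40.37^(-0.1332) = 329.7·0.61104 = 201.461.
Gain = 201.461 / 194.499 = 1.0358 → 1.036.

1.036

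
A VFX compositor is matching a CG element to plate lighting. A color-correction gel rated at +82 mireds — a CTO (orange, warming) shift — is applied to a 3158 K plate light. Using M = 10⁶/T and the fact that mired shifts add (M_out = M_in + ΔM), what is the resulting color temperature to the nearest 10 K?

2510 K

M_in = 10⁶/3158 = 316.66 mireds.
M_out = 316.66 + (+82) = 398.66 mireds.
T_out = 10⁶/398.66 = 2508.4 K → 2510 K.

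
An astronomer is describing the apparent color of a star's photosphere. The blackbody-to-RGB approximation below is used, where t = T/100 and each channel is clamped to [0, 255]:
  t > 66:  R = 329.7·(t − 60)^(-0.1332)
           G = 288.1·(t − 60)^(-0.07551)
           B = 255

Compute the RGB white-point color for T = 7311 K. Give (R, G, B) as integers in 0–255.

(234, 237, 255)

t = 7311/100 = 73.11; the t > 66 branch applies.
R = 329.7·(73.11 − 60)^(-0.1332) = 329.7·13.11^(-0.1332) = 329.7·0.70980 = 234.021.
G = 288.1·(73.11 − 60)^(-0.07551) = 288.1·13.11^(-0.07551) = 288.1·0.82340 = 237.221.
B = 255 by definition for t > 66.
Rounded: (234, 237, 255).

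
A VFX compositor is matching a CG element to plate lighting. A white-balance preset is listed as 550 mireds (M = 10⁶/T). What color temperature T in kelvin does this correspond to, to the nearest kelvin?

1818 K

T = 10⁶ / 550 = 1818.18 K → 1818 K.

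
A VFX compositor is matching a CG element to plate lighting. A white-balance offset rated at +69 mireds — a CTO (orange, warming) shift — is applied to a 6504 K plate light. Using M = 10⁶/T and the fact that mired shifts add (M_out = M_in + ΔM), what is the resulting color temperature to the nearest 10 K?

M_in = 10⁶/6504 = 153.75 mireds.
M_out = 153.75 + (+69) = 222.75 mireds.
T_out = 10⁶/222.75 = 4489.3 K → 4490 K.

4490 K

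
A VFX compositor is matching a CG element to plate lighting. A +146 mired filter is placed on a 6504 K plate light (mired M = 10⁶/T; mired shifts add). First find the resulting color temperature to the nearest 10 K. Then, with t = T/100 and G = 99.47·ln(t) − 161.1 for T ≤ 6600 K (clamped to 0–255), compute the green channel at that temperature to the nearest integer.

M_in = 10⁶/6504 = 153.75; M_out = 153.75 + (+146) = 299.75.
T_out = 10⁶/299.75 = 3336.1 K → 3340 K; t = 33.4.
G = 99.47·ln 33.4 − 161.1 = 99.47·3.5086 − 161.1 = 187.896.
Rounded: 188.

188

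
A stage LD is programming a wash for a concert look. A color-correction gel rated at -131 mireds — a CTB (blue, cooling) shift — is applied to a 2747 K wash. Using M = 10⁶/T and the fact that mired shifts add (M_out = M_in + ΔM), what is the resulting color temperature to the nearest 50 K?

M_in = 10⁶/2747 = 364.03 mireds.
M_out = 364.03 + (-131) = 233.03 mireds.
T_out = 10⁶/233.03 = 4291.2 K → 4300 K.

4300 K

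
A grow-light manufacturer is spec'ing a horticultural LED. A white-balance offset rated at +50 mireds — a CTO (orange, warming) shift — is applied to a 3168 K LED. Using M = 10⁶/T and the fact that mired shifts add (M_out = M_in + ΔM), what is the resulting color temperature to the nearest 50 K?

2750 K

M_in = 10⁶/3168 = 315.66 mireds.
M_out = 315.66 + (+50) = 365.66 mireds.
T_out = 10⁶/365.66 = 2734.8 K → 2750 K.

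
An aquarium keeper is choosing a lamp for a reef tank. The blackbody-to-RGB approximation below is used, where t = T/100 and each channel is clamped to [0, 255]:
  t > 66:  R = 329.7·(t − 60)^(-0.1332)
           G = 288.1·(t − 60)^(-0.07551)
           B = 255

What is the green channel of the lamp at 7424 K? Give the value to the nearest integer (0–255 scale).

236

t = 7424/100 = 74.24; the t > 66 branch applies.
G = 288.1·(74.24 − 60)^(-0.07551) = 288.1·14.24^(-0.07551) = 288.1·0.81827 = 235.745.
Rounded: 236.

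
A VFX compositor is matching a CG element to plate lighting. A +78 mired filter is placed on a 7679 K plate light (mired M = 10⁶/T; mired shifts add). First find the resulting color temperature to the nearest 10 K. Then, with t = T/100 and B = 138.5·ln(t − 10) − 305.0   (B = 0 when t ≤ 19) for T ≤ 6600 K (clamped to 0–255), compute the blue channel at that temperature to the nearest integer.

M_in = 10⁶/7679 = 130.23; M_out = 130.23 + (+78) = 208.23.
T_out = 10⁶/208.23 = 4802.5 K → 4800 K; t = 48.
B = 138.5·ln(48 − 10) − 305.0 = 138.5·ln 38 − 305.0 = 138.5·3.6376 − 305.0 = 198.806.
Rounded: 199.

199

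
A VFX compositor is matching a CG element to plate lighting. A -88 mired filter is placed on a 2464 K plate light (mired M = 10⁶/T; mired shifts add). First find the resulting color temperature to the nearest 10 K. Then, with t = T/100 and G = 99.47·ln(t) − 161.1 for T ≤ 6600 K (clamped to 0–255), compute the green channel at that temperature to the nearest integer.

M_in = 10⁶/2464 = 405.84; M_out = 405.84 + (-88) = 317.84.
T_out = 10⁶/317.84 = 3146.2 K → 3150 K; t = 31.5.
G = 99.47·ln 31.5 − 161.1 = 99.47·3.4500 − 161.1 = 182.070.
Rounded: 182.

182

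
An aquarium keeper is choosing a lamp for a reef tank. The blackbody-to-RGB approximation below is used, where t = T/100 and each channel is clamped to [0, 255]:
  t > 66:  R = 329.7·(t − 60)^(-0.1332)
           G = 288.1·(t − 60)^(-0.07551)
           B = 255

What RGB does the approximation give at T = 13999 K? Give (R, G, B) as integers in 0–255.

(184, 207, 255)

t = 13999/100 = 139.99; the t > 66 branch applies.
R = 329.7·(139.99 − 60)^(-0.1332) = 329.7·79.99^(-0.1332) = 329.7·0.55785 = 183.922.
G = 288.1·(139.99 − 60)^(-0.07551) = 288.1·79.99^(-0.07551) = 288.1·0.71829 = 206.940.
B = 255 by definition for t > 66.
Rounded: (184, 207, 255).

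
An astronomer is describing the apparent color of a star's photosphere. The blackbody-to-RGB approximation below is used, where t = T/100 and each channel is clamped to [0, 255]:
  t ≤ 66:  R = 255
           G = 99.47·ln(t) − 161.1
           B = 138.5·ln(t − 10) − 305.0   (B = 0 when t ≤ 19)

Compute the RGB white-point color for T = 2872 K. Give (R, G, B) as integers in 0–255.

t = 2872/100 = 28.72; the t ≤ 66 branch applies.
R = 255 by definition for t ≤ 66.
G = 99.47·ln 28.72 − 161.1 = 99.47·3.3576 − 161.1 = 172.880.
B = 138.5·ln(28.72 − 10) − 305.0 = 138.5·ln 18.72 − 305.0 = 138.5·2.9296 − 305.0 = 100.749.
Rounded: (255, 173, 101).

(255, 173, 101)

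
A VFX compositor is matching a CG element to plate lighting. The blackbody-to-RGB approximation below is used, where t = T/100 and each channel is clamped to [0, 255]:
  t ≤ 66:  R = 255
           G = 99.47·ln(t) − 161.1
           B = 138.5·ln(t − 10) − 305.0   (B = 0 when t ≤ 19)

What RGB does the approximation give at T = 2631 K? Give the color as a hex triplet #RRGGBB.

#FFA452

t = 2631/100 = 26.31; the t ≤ 66 branch applies.
R = 255 by definition for t ≤ 66.
G = 99.47·ln 26.31 − 161.1 = 99.47·3.2699 − 161.1 = 164.162.
B = 138.5·ln(26.31 − 10) − 305.0 = 138.5·ln 16.31 − 305.0 = 138.5·2.7918 − 305.0 = 81.661.
Rounded: (255, 164, 82).
In hex: #FFA452.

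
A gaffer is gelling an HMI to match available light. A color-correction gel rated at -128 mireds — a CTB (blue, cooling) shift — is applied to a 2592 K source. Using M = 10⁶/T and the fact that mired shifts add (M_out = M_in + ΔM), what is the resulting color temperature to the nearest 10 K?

M_in = 10⁶/2592 = 385.80 mireds.
M_out = 385.80 + (-128) = 257.80 mireds.
T_out = 10⁶/257.80 = 3878.9 K → 3880 K.

3880 K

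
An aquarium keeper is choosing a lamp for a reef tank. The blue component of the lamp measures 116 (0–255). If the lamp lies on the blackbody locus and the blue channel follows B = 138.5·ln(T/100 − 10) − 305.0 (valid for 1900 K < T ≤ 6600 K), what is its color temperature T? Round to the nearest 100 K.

3100 K

ln(t − 10) = (116 + 305.0) / 138.5 = 3.0397.
t − 10 = e^3.0397 = 20.899, so t = 30.899.
T = 100·t = 3090 K → 3100 K to the nearest 100 K.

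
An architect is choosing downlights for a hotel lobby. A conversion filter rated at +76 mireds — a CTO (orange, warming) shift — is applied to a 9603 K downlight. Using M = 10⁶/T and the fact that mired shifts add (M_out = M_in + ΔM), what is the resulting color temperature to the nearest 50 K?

M_in = 10⁶/9603 = 104.13 mireds.
M_out = 104.13 + (+76) = 180.13 mireds.
T_out = 10⁶/180.13 = 5551.4 K → 5550 K.

5550 K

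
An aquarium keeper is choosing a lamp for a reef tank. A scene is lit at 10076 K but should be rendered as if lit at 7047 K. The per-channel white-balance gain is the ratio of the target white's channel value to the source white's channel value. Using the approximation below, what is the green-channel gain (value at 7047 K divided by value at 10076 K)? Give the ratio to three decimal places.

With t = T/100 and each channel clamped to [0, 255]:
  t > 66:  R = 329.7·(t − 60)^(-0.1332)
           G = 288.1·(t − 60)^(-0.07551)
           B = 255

At 10076 K (t = 100.76):
  G = 288.1·(100.76 − 60)^(-0.07551) = 288.1·40.76^(-0.07551) = 288.1·0.75581 = 217.748.
At 7047 K (t = 70.47):
  G = 288.1·(70.47 − 60)^(-0.07551) = 288.1·10.47^(-0.07551) = 288.1·0.83750 = 241.283.
Gain = 241.283 / 217.748 = 1.1081 → 1.108.

1.108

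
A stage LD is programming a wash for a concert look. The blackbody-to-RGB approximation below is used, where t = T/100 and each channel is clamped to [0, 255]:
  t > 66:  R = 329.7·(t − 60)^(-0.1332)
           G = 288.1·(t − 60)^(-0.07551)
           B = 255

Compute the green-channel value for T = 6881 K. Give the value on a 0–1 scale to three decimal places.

0.959

t = 6881/100 = 68.81; the t > 66 branch applies.
G = 288.1·(68.81 − 60)^(-0.07551) = 288.1·8.81^(-0.07551) = 288.1·0.84849 = 244.449.
On a 0–1 scale: 244.449/255 = 0.9586 → 0.959.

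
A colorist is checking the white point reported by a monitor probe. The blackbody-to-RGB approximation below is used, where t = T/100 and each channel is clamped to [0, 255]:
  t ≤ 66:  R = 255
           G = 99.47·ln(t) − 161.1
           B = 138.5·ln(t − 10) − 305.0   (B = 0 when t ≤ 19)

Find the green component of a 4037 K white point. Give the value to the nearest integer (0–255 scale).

t = 4037/100 = 40.37; the t ≤ 66 branch applies.
G = 99.47·ln 40.37 − 161.1 = 99.47·3.6981 − 161.1 = 206.749.
Rounded: 207.

207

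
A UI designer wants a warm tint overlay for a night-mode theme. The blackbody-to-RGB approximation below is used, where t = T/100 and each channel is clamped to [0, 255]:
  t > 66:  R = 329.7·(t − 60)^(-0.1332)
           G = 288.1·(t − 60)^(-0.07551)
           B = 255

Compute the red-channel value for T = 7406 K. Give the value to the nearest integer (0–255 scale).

t = 7406/100 = 74.06; the t > 66 branch applies.
R = 329.7·(74.06 − 60)^(-0.1332) = 329.7·14.06^(-0.1332) = 329.7·0.70322 = 231.850.
Rounded: 232.

232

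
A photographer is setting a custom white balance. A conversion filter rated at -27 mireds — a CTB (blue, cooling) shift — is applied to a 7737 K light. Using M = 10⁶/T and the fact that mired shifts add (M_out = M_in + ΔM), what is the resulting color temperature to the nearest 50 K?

9800 K

M_in = 10⁶/7737 = 129.25 mireds.
M_out = 129.25 + (-27) = 102.25 mireds.
T_out = 10⁶/102.25 = 9780.0 K → 9800 K.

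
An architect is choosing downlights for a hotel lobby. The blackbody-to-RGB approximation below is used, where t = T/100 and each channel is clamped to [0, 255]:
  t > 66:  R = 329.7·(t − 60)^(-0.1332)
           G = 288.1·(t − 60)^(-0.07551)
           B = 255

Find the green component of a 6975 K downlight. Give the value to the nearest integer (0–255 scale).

243

t = 6975/100 = 69.75; the t > 66 branch applies.
G = 288.1·(69.75 − 60)^(-0.07551) = 288.1·9.75^(-0.07551) = 288.1·0.84202 = 242.585.
Rounded: 243.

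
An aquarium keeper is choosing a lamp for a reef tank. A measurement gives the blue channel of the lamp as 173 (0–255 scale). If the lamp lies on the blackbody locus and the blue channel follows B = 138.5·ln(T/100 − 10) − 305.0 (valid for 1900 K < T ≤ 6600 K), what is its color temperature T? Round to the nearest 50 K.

4150 K

ln(t − 10) = (173 + 305.0) / 138.5 = 3.4513.
t − 10 = e^3.4513 = 31.540, so t = 41.540.
T = 100·t = 4154 K → 4150 K to the nearest 50 K.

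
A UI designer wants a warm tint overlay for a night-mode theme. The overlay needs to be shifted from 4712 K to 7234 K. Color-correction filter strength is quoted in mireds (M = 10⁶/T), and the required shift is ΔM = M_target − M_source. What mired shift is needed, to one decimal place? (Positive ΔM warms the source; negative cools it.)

-74.0 mireds

M_source = 10⁶/4712 = 212.224; M_target = 10⁶/7234 = 138.236.
ΔM = 138.236 − 212.224 = -73.988 → -74.0 mireds, a cooling shift.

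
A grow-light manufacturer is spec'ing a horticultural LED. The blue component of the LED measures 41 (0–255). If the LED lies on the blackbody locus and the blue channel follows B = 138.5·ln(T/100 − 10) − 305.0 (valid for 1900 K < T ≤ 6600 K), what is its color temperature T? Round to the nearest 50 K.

2200 K

ln(t − 10) = (41 + 305.0) / 138.5 = 2.4982.
t − 10 = e^2.4982 = 12.161, so t = 22.161.
T = 100·t = 2216 K → 2200 K to the nearest 50 K.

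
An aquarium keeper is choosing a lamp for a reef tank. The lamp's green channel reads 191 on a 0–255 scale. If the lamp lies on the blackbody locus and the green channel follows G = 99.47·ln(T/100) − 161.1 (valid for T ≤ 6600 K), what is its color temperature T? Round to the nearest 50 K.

3450 K

ln t = (191 + 161.1) / 99.47 = 3.5398.
t = e^3.5398 = 34.459.
T = 100·t = 3446 K → 3450 K to the nearest 50 K.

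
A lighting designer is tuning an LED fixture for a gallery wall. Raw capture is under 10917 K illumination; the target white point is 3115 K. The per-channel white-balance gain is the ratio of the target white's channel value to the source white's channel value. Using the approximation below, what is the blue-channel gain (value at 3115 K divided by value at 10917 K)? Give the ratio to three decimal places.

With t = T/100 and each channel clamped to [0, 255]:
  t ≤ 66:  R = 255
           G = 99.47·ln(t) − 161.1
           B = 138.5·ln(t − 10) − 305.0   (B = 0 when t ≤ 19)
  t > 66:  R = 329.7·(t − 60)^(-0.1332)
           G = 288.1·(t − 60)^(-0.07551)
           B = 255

At 10917 K (t = 109.17):
  B = 255 by definition for t > 66.
At 3115 K (t = 31.15):
  B = 138.5·ln(31.15 − 10) − 305.0 = 138.5·ln 21.15 − 305.0 = 138.5·3.0516 − 305.0 = 117.652.
Gain = 117.652 / 255.000 = 0.4614 → 0.461.

0.461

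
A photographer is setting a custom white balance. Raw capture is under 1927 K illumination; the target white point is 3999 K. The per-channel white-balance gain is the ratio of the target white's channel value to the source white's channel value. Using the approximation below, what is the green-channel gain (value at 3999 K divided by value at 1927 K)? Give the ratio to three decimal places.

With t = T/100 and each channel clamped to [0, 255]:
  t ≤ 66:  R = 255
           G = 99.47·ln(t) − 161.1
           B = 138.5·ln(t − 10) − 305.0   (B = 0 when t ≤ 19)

1.545

At 1927 K (t = 19.27):
  G = 99.47·ln 19.27 − 161.1 = 99.47·2.9585 − 161.1 = 133.187.
At 3999 K (t = 39.99):
  G = 99.47·ln 39.99 − 161.1 = 99.47·3.6886 − 161.1 = 205.808.
Gain = 205.808 / 133.187 = 1.5453 → 1.545.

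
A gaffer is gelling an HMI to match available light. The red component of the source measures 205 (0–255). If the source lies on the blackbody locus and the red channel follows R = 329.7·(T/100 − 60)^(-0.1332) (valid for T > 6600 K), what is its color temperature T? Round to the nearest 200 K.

9600 K

(t − 60)^(-0.1332) = 205/329.7 = 0.62178.
t − 60 = 0.62178^(1/-0.1332) = 0.62178^(-7.508) = 35.423, so t = 95.423.
T = 100·t = 9542 K → 9600 K to the nearest 200 K.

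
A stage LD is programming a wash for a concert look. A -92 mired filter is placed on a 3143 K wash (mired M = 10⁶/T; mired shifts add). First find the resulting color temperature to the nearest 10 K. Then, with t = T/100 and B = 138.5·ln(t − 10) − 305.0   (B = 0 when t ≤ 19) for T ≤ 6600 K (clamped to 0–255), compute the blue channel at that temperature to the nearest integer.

184

M_in = 10⁶/3143 = 318.17; M_out = 318.17 + (-92) = 226.17.
T_out = 10⁶/226.17 = 4421.5 K → 4420 K; t = 44.2.
B = 138.5·ln(44.2 − 10) − 305.0 = 138.5·ln 34.2 − 305.0 = 138.5·3.5322 − 305.0 = 184.213.
Rounded: 184.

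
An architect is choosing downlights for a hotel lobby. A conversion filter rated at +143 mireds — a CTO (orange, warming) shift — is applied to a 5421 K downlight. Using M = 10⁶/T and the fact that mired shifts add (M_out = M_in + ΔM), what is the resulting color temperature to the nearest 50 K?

3050 K

M_in = 10⁶/5421 = 184.47 mireds.
M_out = 184.47 + (+143) = 327.47 mireds.
T_out = 10⁶/327.47 = 3053.7 K → 3050 K.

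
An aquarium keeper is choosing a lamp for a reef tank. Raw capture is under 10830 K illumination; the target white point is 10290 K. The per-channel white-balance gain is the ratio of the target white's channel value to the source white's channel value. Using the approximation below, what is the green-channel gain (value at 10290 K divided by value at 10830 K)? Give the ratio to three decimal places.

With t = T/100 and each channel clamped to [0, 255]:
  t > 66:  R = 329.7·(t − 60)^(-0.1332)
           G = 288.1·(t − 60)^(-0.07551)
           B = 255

At 10830 K (t = 108.3):
  G = 288.1·(108.3 − 60)^(-0.07551) = 288.1·48.3^(-0.07551) = 288.1·0.74618 = 214.975.
At 10290 K (t = 102.9):
  G = 288.1·(102.9 − 60)^(-0.07551) = 288.1·42.9^(-0.07551) = 288.1·0.75289 = 216.908.
Gain = 216.908 / 214.975 = 1.0090 → 1.009.

1.009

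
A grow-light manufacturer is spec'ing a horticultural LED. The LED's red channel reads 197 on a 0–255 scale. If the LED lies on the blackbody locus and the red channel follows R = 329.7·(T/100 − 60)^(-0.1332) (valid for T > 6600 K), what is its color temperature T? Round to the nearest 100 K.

10800 K

(t − 60)^(-0.1332) = 197/329.7 = 0.59751.
t − 60 = 0.59751^(1/-0.1332) = 0.59751^(-7.508) = 47.761, so t = 107.761.
T = 100·t = 10776 K → 10800 K to the nearest 100 K.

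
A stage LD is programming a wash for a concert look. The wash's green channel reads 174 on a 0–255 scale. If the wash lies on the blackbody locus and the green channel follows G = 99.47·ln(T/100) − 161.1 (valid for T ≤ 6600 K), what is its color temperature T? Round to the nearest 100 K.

ln t = (174 + 161.1) / 99.47 = 3.3689.
t = e^3.3689 = 29.045.
T = 100·t = 2905 K → 2900 K to the nearest 100 K.

2900 K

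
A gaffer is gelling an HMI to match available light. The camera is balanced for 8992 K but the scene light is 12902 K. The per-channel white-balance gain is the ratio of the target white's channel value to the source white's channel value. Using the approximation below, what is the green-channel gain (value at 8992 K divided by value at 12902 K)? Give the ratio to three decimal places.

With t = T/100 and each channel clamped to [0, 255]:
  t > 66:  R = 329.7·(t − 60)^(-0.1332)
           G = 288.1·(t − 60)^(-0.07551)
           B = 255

1.065

At 12902 K (t = 129.02):
  G = 288.1·(129.02 − 60)^(-0.07551) = 288.1·69.02^(-0.07551) = 288.1·0.72634 = 209.258.
At 8992 K (t = 89.92):
  G = 288.1·(89.92 − 60)^(-0.07551) = 288.1·29.92^(-0.07551) = 288.1·0.77366 = 222.891.
Gain = 222.891 / 209.258 = 1.0652 → 1.065.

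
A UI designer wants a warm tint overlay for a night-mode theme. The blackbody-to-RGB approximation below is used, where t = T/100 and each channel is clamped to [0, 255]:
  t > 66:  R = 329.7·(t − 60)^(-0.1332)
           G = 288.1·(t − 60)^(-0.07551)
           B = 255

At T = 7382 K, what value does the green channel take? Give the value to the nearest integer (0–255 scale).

236

t = 7382/100 = 73.82; the t > 66 branch applies.
G = 288.1·(73.82 − 60)^(-0.07551) = 288.1·13.82^(-0.07551) = 288.1·0.82013 = 236.278.
Rounded: 236.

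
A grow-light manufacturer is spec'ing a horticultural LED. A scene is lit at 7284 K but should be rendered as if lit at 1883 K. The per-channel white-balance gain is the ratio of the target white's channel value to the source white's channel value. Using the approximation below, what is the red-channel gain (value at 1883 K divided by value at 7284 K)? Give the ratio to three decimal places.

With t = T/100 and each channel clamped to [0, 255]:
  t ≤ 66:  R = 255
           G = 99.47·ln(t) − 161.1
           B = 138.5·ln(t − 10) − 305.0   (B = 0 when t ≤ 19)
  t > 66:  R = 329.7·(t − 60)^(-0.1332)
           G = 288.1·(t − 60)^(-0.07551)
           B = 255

At 7284 K (t = 72.84):
  R = 329.7·(72.84 − 60)^(-0.1332) = 329.7·12.84^(-0.1332) = 329.7·0.71177 = 234.670.
At 1883 K (t = 18.83):
  R = 255 by definition for t ≤ 66.
Gain = 255.000 / 234.670 = 1.0866 → 1.087.

1.087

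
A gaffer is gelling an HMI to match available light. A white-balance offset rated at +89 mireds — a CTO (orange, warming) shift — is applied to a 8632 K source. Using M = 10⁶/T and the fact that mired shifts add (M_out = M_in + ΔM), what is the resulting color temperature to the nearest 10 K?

4880 K

M_in = 10⁶/8632 = 115.85 mireds.
M_out = 115.85 + (+89) = 204.85 mireds.
T_out = 10⁶/204.85 = 4881.7 K → 4880 K.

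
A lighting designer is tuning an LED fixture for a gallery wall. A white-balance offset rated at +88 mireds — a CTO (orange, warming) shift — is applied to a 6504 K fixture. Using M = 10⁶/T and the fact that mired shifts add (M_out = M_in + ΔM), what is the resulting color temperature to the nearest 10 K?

4140 K

M_in = 10⁶/6504 = 153.75 mireds.
M_out = 153.75 + (+88) = 241.75 mireds.
T_out = 10⁶/241.75 = 4136.5 K → 4140 K.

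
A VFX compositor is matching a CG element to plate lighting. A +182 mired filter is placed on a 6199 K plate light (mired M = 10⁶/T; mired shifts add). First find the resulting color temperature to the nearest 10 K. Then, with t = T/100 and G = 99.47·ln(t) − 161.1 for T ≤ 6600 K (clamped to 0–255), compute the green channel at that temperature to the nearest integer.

174

M_in = 10⁶/6199 = 161.32; M_out = 161.32 + (+182) = 343.32.
T_out = 10⁶/343.32 = 2912.8 K → 2910 K; t = 29.1.
G = 99.47·ln 29.1 − 161.1 = 99.47·3.3707 − 161.1 = 174.187.
Rounded: 174.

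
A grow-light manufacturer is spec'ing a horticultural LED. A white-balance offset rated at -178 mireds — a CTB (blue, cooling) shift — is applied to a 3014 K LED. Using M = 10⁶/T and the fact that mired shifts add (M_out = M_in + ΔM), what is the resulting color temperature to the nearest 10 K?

M_in = 10⁶/3014 = 331.79 mireds.
M_out = 331.79 + (-178) = 153.79 mireds.
T_out = 10⁶/153.79 = 6502.6 K → 6500 K.

6500 K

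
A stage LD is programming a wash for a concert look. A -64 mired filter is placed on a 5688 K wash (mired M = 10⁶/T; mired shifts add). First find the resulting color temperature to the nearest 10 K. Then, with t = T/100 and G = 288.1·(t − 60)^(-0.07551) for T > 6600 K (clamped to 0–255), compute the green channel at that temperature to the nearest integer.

223

M_in = 10⁶/5688 = 175.81; M_out = 175.81 + (-64) = 111.81.
T_out = 10⁶/111.81 = 8943.8 K → 8940 K; t = 89.4.
G = 288.1·(89.4 − 60)^(-0.07551) = 288.1·29.4^(-0.07551) = 288.1·0.77468 = 223.187.
Rounded: 223.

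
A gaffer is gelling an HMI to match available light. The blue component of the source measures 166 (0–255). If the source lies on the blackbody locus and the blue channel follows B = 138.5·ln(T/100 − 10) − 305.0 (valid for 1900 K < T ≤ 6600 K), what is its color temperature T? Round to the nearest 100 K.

ln(t − 10) = (166 + 305.0) / 138.5 = 3.4007.
t − 10 = e^3.4007 = 29.986, so t = 39.986.
T = 100·t = 3999 K → 4000 K to the nearest 100 K.

4000 K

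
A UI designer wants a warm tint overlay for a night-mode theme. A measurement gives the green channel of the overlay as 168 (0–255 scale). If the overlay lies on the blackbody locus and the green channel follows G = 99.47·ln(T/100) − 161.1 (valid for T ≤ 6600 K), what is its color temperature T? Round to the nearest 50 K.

ln t = (168 + 161.1) / 99.47 = 3.3085.
t = e^3.3085 = 27.345.
T = 100·t = 2735 K → 2750 K to the nearest 50 K.

2750 K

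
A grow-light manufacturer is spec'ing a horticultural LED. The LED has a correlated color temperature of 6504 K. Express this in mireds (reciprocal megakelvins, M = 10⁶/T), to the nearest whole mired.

M = 10⁶ / 6504 = 153.752 → 154 mireds.

154 mireds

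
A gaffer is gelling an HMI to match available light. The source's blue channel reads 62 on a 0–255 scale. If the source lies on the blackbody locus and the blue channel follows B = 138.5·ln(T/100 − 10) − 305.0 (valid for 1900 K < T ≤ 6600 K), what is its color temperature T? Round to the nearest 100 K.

2400 K

ln(t − 10) = (62 + 305.0) / 138.5 = 2.6498.
t − 10 = e^2.6498 = 14.151, so t = 24.151.
T = 100·t = 2415 K → 2400 K to the nearest 100 K.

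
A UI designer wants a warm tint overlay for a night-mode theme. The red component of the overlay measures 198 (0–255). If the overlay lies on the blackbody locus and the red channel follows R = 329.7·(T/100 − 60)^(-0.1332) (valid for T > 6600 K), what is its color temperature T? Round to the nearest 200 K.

(t − 60)^(-0.1332) = 198/329.7 = 0.60055.
t − 60 = 0.60055^(1/-0.1332) = 0.60055^(-7.508) = 45.980, so t = 105.980.
T = 100·t = 10598 K → 10600 K to the nearest 200 K.

10600 K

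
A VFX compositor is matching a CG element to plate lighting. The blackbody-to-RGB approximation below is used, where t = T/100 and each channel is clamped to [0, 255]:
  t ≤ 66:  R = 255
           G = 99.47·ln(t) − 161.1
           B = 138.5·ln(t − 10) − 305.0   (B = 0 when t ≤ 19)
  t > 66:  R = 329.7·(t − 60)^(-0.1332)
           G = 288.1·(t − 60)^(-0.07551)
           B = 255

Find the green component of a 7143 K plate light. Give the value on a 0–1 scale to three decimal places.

t = 7143/100 = 71.43; the t > 66 branch applies.
G = 288.1·(71.43 − 60)^(-0.07551) = 288.1·11.43^(-0.07551) = 288.1·0.83197 = 239.690.
On a 0–1 scale: 239.690/255 = 0.9400 → 0.940.

0.940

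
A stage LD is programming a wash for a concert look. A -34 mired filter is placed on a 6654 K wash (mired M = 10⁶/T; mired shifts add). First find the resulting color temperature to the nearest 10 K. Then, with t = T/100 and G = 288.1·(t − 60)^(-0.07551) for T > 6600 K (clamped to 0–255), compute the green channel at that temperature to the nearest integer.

M_in = 10⁶/6654 = 150.29; M_out = 150.29 + (-34) = 116.29.
T_out = 10⁶/116.29 = 8599.5 K → 8600 K; t = 86.
G = 288.1·(86 − 60)^(-0.07551) = 288.1·26^(-0.07551) = 288.1·0.78191 = 225.268.
Rounded: 225.

225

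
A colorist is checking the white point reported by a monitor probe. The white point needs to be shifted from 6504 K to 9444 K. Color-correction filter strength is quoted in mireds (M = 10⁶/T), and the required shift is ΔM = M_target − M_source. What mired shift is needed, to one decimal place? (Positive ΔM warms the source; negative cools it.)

M_source = 10⁶/6504 = 153.752; M_target = 10⁶/9444 = 105.887.
ΔM = 105.887 − 153.752 = -47.864 → -47.9 mireds, a cooling shift.

-47.9 mireds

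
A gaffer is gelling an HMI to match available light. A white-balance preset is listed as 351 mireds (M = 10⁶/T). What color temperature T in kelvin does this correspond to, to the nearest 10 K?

2850 K

T = 10⁶ / 351 = 2849.00 K → 2850 K.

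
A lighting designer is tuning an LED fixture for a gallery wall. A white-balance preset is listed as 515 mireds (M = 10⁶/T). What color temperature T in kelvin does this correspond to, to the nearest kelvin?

T = 10⁶ / 515 = 1941.75 K → 1942 K.

1942 K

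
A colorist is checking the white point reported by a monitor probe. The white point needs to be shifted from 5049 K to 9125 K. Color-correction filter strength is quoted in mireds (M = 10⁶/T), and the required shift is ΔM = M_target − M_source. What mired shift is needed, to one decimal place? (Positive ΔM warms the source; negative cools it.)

-88.5 mireds

M_source = 10⁶/5049 = 198.059; M_target = 10⁶/9125 = 109.589.
ΔM = 109.589 − 198.059 = -88.470 → -88.5 mireds, a cooling shift.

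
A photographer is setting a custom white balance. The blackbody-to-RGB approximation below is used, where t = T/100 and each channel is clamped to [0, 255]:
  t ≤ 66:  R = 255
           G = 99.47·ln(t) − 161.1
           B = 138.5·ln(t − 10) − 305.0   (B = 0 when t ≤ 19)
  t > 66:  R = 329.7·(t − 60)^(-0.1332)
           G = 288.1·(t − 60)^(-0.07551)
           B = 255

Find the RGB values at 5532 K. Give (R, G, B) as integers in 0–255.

t = 5532/100 = 55.32; the t ≤ 66 branch applies.
R = 255 by definition for t ≤ 66.
G = 99.47·ln 55.32 − 161.1 = 99.47·4.0131 − 161.1 = 238.086.
B = 138.5·ln(55.32 − 10) − 305.0 = 138.5·ln 45.32 − 305.0 = 138.5·3.8137 − 305.0 = 223.204.
Rounded: (255, 238, 223).

(255, 238, 223)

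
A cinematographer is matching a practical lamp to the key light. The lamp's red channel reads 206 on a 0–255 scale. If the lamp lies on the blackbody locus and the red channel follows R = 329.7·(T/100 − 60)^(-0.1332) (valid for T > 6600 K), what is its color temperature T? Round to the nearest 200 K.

(t − 60)^(-0.1332) = 206/329.7 = 0.62481.
t − 60 = 0.62481^(1/-0.1332) = 0.62481^(-7.508) = 34.152, so t = 94.152.
T = 100·t = 9415 K → 9400 K to the nearest 200 K.

9400 K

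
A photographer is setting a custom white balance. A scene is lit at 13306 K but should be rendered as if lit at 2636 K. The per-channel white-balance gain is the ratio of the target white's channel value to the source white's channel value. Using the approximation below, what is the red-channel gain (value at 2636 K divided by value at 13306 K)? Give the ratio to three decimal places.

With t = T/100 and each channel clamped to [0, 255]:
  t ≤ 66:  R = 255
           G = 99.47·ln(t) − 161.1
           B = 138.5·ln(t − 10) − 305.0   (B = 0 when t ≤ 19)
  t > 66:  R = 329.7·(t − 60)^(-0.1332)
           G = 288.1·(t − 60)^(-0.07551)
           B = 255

At 13306 K (t = 133.06):
  R = 329.7·(133.06 − 60)^(-0.1332) = 329.7·73.06^(-0.1332) = 329.7·0.56462 = 186.156.
At 2636 K (t = 26.36):
  R = 255 by definition for t ≤ 66.
Gain = 255.000 / 186.156 = 1.3698 → 1.370.

1.370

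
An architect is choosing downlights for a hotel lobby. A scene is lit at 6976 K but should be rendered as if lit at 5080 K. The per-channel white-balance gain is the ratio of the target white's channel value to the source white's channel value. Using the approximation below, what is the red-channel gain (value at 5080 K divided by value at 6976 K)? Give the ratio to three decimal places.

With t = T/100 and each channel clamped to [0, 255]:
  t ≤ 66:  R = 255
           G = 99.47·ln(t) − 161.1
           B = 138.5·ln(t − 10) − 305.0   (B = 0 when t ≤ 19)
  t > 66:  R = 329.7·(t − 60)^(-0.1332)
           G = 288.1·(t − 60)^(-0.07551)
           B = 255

1.048

At 6976 K (t = 69.76):
  R = 329.7·(69.76 − 60)^(-0.1332) = 329.7·9.76^(-0.1332) = 329.7·0.73825 = 243.402.
At 5080 K (t = 50.8):
  R = 255 by definition for t ≤ 66.
Gain = 255.000 / 243.402 = 1.0476 → 1.048.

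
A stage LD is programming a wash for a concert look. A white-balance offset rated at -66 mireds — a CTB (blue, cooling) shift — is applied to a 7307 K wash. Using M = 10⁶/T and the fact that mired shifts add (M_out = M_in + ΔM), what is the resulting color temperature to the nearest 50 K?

14100 K

M_in = 10⁶/7307 = 136.86 mireds.
M_out = 136.86 + (-66) = 70.86 mireds.
T_out = 10⁶/70.86 = 14113.3 K → 14100 K.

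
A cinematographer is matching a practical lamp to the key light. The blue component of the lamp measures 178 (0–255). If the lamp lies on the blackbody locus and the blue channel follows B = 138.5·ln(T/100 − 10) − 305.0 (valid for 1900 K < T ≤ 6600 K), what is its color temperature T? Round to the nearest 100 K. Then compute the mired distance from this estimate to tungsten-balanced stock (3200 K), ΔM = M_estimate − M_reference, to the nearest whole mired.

ln(t − 10) = (178 + 305.0) / 138.5 = 3.4874.
t − 10 = e^3.4874 = 32.700, so t = 42.700.
T = 100·t = 4270 K → 4300 K to the nearest 100 K.
M_estimate = 10⁶/4300 = 232.56; M_reference = 10⁶/3200 = 312.50.
ΔM = 232.56 − 312.50 = -79.94 → -80 mireds.

-80 mireds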